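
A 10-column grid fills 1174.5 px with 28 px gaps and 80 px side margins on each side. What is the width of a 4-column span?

Subtract both margins: 1174.5 − 2·80 = 1014.5 px.
10 columns + 9 gaps: 10c + 9·28 = 1014.5.
10c = 1014.5 − 252 = 762.5, so c = 76.25 px.
Span of 4: 4·76.25 + 3·28 = 305 + 84 = 389 px.

389 px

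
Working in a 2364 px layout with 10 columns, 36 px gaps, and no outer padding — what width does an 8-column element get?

1884 px

2364 − 9·36 = 2040; ÷10 gives c = 204 px.
Span of 8: 8·204 + 7·36 = 1632 + 252 = 1884 px.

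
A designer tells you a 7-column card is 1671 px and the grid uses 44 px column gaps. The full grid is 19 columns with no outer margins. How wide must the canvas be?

7c + 6·44 = 1671 → 7c = 1407 → c = 201 px.
Summing: 3819 + 792 = 4611 px.

4611 px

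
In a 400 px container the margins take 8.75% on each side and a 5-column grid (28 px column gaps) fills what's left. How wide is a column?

43.6 px

400 × (1 − 2·8.75%) = 400 × 82.5% = 330 px for the columns.
5 columns + 4 column gaps: 5c + 4·28 = 330.
5c = 330 − 112 = 218, so c = 43.6 px.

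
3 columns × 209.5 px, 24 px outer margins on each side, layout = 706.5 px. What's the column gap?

Inside the margins: 706.5 − 48 = 658.5 px.
3·209.5 + 2g = 658.5 → 2g = 30 → g = 15 px.

15 px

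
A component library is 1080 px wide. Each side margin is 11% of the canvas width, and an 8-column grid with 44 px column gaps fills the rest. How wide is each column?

66.8 px

Each margin = 11% of 1080 = 118.8 px; content = 1080 − 2·118.8 = 842.4 px.
842.4 − 7·44 = 534.4; ÷8 gives c = 66.8 px.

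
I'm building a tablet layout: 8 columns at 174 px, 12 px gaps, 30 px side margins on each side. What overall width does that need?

1536 px

Total width: 2·30 + 8·174 + 7·12 = 1536 px.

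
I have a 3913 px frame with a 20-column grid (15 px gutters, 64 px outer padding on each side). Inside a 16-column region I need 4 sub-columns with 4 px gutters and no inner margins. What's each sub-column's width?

753.25 px

Take off 128 px of margins, leaving 3785 px.
20 columns + 19 gutters: 20c + 19·15 = 3785.
20c = 3785 − 285 = 3500, so c = 175 px.
16-column span = 16·175 + 15·15 = 3025 px.
4d + 3·4 = 3025 → 4d = 3013 → d = 753.25 px.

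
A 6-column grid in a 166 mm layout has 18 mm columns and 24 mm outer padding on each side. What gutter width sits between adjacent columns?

2 mm

Inside the margins: 166 − 48 = 118 mm.
6 columns take 6·18 = 108 mm; remaining 10 splits into 5 gutters.
g = 10 / 5 = 2 mm.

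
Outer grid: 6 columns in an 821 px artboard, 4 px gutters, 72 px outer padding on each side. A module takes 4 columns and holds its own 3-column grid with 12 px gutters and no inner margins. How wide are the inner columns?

142 px

Inside the margins: 821 − 144 = 677 px.
6 columns + 5 gutters: 6c + 5·4 = 677.
6c = 677 − 20 = 657, so c = 109.5 px.
4-column span = 4·109.5 + 3·4 = 450 px.
3d + 2·12 = 450 → 3d = 426 → d = 142 px.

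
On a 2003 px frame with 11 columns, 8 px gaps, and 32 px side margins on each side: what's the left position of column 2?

Subtract both margins: 2003 − 2·32 = 1939 px.
1939 − 10·8 = 1859; ÷11 gives c = 169 px.
Column 2 starts at margin + 1·(column + gutter) = 32 + 1·177 = 209 px.

209 px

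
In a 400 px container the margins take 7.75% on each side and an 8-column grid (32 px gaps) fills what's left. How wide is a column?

Each margin = 7.75% of 400 = 31 px; content = 400 − 2·31 = 338 px.
8c + 7·32 = 338 → 8c = 114 → c = 14.25 px.

14.25 px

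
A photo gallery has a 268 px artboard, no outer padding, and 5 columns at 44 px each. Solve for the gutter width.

12 px

Columns use 220 px, leaving 48 px across 4 gutters = 12 px each.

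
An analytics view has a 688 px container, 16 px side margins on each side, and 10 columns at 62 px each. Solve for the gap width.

4 px

Subtract both margins: 688 − 2·16 = 656 px.
10·62 + 9g = 656 → 9g = 36 → g = 4 px.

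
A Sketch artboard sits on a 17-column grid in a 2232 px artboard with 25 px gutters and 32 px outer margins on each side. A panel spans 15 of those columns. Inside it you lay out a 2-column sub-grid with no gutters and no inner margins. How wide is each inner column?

Subtract both margins: 2232 − 2·32 = 2168 px.
17c + 16·25 = 2168 → 17c = 1768 → c = 104 px.
15 columns plus 14 gutters: 1560 + 350 = 1910 px.
2d = 1910 → d = 955 px.

955 px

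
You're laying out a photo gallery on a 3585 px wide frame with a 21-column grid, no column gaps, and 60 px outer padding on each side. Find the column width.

Content width = 3585 − 2·60 = 3465 px.
3465 / 21 = 165 px per column.

165 px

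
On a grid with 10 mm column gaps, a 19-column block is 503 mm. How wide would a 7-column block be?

Subtracting 18 column gaps of 10 leaves 323 for 19 columns, so c = 17 mm.
7-column span = 7·17 + 6·10 = 179 mm.

179 mm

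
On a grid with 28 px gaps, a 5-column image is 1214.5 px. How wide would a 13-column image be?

1214.5 − 4·28 = 1102.5; ÷5 gives c = 220.5 px.
13-column span = 13·220.5 + 12·28 = 3202.5 px.

3202.5 px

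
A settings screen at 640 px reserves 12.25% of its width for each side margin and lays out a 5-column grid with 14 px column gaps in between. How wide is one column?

Each margin = 12.25% of 640 = 78.4 px; content = 640 − 2·78.4 = 483.2 px.
483.2 − 4·14 = 427.2; ÷5 gives c = 85.44 px.

85.44 px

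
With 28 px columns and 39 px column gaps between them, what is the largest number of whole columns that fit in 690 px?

10 columns

10 columns: 10·28 + 9·39 = 631 px ≤ 690.
11 columns: 698 px > 690. So 10.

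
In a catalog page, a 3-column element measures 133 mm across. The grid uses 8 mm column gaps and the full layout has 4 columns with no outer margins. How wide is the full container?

Subtracting 2 column gaps of 8 leaves 117 for 3 columns, so c = 39 mm.
Total width: 4·39 + 3·8 = 180 mm.

180 mm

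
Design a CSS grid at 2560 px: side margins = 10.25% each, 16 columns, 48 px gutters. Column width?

82.2 px

Each margin = 10.25% of 2560 = 262.4 px; content = 2560 − 2·262.4 = 2035.2 px.
Subtracting 15 gutters of 48 leaves 1315.2 for 16 columns, so c = 82.2 px.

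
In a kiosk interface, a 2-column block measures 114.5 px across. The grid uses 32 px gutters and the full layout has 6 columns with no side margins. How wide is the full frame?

407.5 px

114.5 − 1·32 = 82.5; ÷2 gives c = 41.25 px.
Summing: 247.5 + 160 = 407.5 px.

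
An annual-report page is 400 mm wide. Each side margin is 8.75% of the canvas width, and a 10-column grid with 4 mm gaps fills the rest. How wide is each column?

400 × (1 − 2·8.75%) = 400 × 82.5% = 330 mm for the columns.
330 − 9·4 = 294; ÷10 gives c = 29.4 mm.

29.4 mm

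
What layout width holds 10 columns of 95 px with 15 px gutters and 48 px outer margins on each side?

Adding margins, columns and gutters: 96 + 950 + 135 = 1181 px.

1181 px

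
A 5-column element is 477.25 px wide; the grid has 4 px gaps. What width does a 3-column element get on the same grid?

5 columns + 4 gaps: 5c + 4·4 = 477.25.
5c = 477.25 − 16 = 461.25, so c = 92.25 px.
3 columns plus 2 gaps: 276.75 + 8 = 284.75 px.

284.75 px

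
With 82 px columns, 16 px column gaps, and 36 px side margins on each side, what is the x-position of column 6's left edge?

Column 6 starts at margin + 5·(column + gutter) = 36 + 5·98 = 526 px.

526 px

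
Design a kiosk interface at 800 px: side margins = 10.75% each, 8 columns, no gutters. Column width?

Margins: 10.75% × 800 = 86 px each, so content = 800 − 172 = 628 px.
With no gutters, each column is 628/8 = 78.5 px.

78.5 px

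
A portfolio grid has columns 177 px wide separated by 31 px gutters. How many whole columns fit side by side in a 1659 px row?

8 columns

k columns need k·177 + (k−1)·31 = k·208 − 31.
k·208 − 31 ≤ 1659 → k ≤ 1690 / 208 ≈ 8.12, so k = 8.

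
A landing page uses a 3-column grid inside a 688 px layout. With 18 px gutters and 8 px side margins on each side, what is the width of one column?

212 px

Subtract both margins: 688 − 2·8 = 672 px.
672 − 2·18 = 636; ÷3 gives c = 212 px.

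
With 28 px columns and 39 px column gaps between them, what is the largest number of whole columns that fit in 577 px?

9 columns: 9·28 + 8·39 = 564 px ≤ 577.
10 columns: 631 px > 577. So 9.

9 columns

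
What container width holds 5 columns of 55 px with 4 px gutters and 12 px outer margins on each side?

Container = 2·12 + 5·55 + 4·4 = 24 + 275 + 16 = 315 px.

315 px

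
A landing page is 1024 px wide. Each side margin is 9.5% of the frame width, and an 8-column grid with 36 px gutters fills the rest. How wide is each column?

72.18 px

1024 × (1 − 2·9.5%) = 1024 × 81% = 829.44 px for the columns.
Subtracting 7 gutters of 36 leaves 577.44 for 8 columns, so c = 72.18 px.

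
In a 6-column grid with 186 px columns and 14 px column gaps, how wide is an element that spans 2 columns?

386 px

2-column span = 2·186 + 1·14 = 386 px.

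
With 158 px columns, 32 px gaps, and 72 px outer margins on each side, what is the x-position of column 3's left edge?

452 px

Column 3 starts at margin + 2·(column + gutter) = 72 + 2·190 = 452 px.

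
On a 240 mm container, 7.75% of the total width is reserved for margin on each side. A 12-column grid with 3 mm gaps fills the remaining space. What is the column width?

14.15 mm

Each margin = 7.75% of 240 = 18.6 mm; content = 240 − 2·18.6 = 202.8 mm.
Subtracting 11 gaps of 3 leaves 169.8 for 12 columns, so c = 14.15 mm.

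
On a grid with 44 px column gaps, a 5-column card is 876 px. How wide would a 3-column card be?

508 px

Subtracting 4 column gaps of 44 leaves 700 for 5 columns, so c = 140 px.
Span of 3: 3·140 + 2·44 = 420 + 88 = 508 px.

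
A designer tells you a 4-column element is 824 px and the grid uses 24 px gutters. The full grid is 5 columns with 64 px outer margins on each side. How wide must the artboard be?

824 − 3·24 = 752; ÷4 gives c = 188 px.
Adding margins, columns and gutters: 128 + 940 + 96 = 1164 px.

1164 px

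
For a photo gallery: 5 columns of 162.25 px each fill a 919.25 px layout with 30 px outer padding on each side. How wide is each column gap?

Take off 60 px of margins, leaving 859.25 px.
5 columns take 5·162.25 = 811.25 px; remaining 48 splits into 4 column gaps.
g = 48 / 4 = 12 px.

12 px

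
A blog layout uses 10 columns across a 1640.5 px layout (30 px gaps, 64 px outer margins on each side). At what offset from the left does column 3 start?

372.5 px

Subtract both margins: 1640.5 − 2·64 = 1512.5 px.
10c + 9·30 = 1512.5 → 10c = 1242.5 → c = 124.25 px.
Each column+gutter stride is 154.25 px; 2 of them past the 64 px margin is 64 + 308.5 = 372.5 px.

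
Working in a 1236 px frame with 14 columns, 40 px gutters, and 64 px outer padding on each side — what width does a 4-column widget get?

288 px

Content width = 1236 − 2·64 = 1108 px.
14c + 13·40 = 1108 → 14c = 588 → c = 42 px.
4 columns plus 3 gutters: 168 + 120 = 288 px.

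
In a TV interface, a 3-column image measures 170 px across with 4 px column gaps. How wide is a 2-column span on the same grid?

170 − 2·4 = 162; ÷3 gives c = 54 px.
Span of 2: 2·54 + 1·4 = 108 + 4 = 112 px.

112 px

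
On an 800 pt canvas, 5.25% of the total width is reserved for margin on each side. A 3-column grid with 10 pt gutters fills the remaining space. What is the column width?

232 pt

Each margin = 5.25% of 800 = 42 pt; content = 800 − 2·42 = 716 pt.
3c + 2·10 = 716 → 3c = 696 → c = 232 pt.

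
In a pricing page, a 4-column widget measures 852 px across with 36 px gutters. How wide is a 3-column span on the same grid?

630 px

4 columns + 3 gutters: 4c + 3·36 = 852.
4c = 852 − 108 = 744, so c = 186 px.
3 columns plus 2 gutters: 558 + 72 = 630 px.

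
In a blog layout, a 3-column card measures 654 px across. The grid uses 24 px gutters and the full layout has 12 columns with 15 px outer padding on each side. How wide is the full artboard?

3c + 2·24 = 654 → 3c = 606 → c = 202 px.
Adding margins, columns and gutters: 30 + 2424 + 264 = 2718 px.

2718 px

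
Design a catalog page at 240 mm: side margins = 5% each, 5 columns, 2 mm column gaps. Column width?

Margins: 5% × 240 = 12 mm each, so content = 240 − 24 = 216 mm.
Subtracting 4 column gaps of 2 leaves 208 for 5 columns, so c = 41.6 mm.

41.6 mm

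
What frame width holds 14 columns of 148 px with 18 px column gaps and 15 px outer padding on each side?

2336 px

Total width: 2·15 + 14·148 + 13·18 = 2336 px.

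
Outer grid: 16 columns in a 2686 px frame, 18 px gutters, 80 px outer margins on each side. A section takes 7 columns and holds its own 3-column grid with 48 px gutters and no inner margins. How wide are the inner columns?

333 px

Outer content = 2686 − 2·80 = 2526 px.
Subtracting 15 gutters of 18 leaves 2256 for 16 columns, so c = 141 px.
Span of 7: 7·141 + 6·18 = 987 + 108 = 1095 px.
Subtracting 2 gutters of 48 leaves 999 for 3 columns, so d = 333 px.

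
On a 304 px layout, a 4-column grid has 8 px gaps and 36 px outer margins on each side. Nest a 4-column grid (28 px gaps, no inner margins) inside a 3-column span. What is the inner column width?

22 px

Subtract both margins: 304 − 2·36 = 232 px.
4c + 3·8 = 232 → 4c = 208 → c = 52 px.
Span of 3: 3·52 + 2·8 = 156 + 16 = 172 px.
172 − 3·28 = 88; ÷4 gives d = 22 px.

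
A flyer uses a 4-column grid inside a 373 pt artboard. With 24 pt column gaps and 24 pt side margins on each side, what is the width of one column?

Subtract both margins: 373 − 2·24 = 325 pt.
Subtracting 3 column gaps of 24 leaves 253 for 4 columns, so c = 63.25 pt.

63.25 pt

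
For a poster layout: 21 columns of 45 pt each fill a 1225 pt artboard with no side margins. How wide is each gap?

14 pt

21 columns take 21·45 = 945 pt; remaining 280 splits into 20 gaps.
g = 280 / 20 = 14 pt.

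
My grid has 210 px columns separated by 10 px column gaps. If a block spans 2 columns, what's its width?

430 px

Span of 2: 2·210 + 1·10 = 420 + 10 = 430 px.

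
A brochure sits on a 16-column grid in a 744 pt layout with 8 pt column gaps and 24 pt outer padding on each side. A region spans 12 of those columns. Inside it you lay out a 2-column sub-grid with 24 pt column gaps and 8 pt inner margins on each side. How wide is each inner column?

240 pt

Take off 48 pt of margins, leaving 696 pt.
Subtracting 15 column gaps of 8 leaves 576 for 16 columns, so c = 36 pt.
12 columns plus 11 column gaps: 432 + 88 = 520 pt.
Inner content = 520 − 2·8 = 504 pt.
Subtracting 1 column gap of 24 leaves 480 for 2 columns, so d = 240 pt.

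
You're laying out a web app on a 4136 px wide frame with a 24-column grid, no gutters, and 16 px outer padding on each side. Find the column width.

171 px

Take off 32 px of margins, leaving 4104 px.
24c = 4104 → c = 171 px.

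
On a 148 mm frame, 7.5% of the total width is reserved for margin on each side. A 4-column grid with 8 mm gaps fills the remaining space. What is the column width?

25.45 mm

Each margin = 7.5% of 148 = 11.1 mm; content = 148 − 2·11.1 = 125.8 mm.
125.8 − 3·8 = 101.8; ÷4 gives c = 25.45 mm.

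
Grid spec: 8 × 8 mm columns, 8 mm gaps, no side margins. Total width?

120 mm

Total width: 8·8 + 7·8 = 120 mm.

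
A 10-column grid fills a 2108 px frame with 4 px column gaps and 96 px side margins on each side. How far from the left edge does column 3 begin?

Subtract both margins: 2108 − 2·96 = 1916 px.
10 columns + 9 column gaps: 10c + 9·4 = 1916.
10c = 1916 − 36 = 1880, so c = 188 px.
Column 3 starts at margin + 2·(column + gutter) = 96 + 2·192 = 480 px.

480 px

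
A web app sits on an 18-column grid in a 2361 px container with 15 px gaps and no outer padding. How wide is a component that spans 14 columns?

1833 px

2361 − 17·15 = 2106; ÷18 gives c = 117 px.
14 columns plus 13 gaps: 1638 + 195 = 1833 px.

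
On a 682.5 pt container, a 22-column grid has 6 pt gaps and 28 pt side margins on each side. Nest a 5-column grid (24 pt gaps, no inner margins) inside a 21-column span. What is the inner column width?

Outer content = 682.5 − 2·28 = 626.5 pt.
Subtracting 21 gaps of 6 leaves 500.5 for 22 columns, so c = 22.75 pt.
21 columns plus 20 gaps: 477.75 + 120 = 597.75 pt.
5d + 4·24 = 597.75 → 5d = 501.75 → d = 100.35 pt.

100.35 pt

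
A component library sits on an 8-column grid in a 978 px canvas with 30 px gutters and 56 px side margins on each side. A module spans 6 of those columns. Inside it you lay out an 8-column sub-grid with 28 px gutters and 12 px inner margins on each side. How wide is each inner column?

Inside the margins: 978 − 112 = 866 px.
Subtracting 7 gutters of 30 leaves 656 for 8 columns, so c = 82 px.
Span of 6: 6·82 + 5·30 = 492 + 150 = 642 px.
Inner content = 642 − 2·12 = 618 px.
8 columns + 7 gutters: 8d + 7·28 = 618.
8d = 618 − 196 = 422, so d = 52.75 px.

52.75 px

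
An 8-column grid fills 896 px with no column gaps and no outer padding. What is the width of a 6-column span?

With no column gaps, each column is 896/8 = 112 px.
With no column gaps, 6 columns span 6·112 = 672 px.

672 px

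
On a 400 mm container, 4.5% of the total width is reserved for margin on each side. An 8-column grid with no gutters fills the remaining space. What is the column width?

Margins: 4.5% × 400 = 18 mm each, so content = 400 − 36 = 364 mm.
With no gutters, each column is 364/8 = 45.5 mm.

45.5 mm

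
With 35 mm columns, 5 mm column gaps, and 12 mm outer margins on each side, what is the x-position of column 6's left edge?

Each column+gutter stride is 40 mm; 5 of them past the 12 mm margin is 12 + 200 = 212 mm.

212 mm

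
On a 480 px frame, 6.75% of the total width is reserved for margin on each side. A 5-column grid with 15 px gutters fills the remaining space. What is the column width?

71.04 px

480 × (1 − 2·6.75%) = 480 × 86.5% = 415.2 px for the columns.
415.2 − 4·15 = 355.2; ÷5 gives c = 71.04 px.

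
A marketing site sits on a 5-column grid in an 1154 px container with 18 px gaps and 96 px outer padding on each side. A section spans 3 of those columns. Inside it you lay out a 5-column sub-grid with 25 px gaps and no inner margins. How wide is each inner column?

94 px

Subtract both margins: 1154 − 2·96 = 962 px.
5 columns + 4 gaps: 5c + 4·18 = 962.
5c = 962 − 72 = 890, so c = 178 px.
3-column span = 3·178 + 2·18 = 570 px.
570 − 4·25 = 470; ÷5 gives d = 94 px.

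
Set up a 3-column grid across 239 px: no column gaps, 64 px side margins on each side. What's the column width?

37 px

Content width = 239 − 2·64 = 111 px.
3c = 111 → c = 37 px.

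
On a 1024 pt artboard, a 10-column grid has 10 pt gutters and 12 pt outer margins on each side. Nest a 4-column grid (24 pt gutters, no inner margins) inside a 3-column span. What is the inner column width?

Subtract both margins: 1024 − 2·12 = 1000 pt.
10c + 9·10 = 1000 → 10c = 910 → c = 91 pt.
3 columns plus 2 gutters: 273 + 20 = 293 pt.
293 − 3·24 = 221; ÷4 gives d = 55.25 pt.

55.25 pt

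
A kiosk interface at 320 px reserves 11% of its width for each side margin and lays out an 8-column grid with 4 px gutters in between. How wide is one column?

27.7 px

320 × (1 − 2·11%) = 320 × 78% = 249.6 px for the columns.
8c + 7·4 = 249.6 → 8c = 221.6 → c = 27.7 px.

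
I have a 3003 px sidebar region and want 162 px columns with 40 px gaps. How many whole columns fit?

15 columns

k columns need k·162 + (k−1)·40 = k·202 − 40.
k·202 − 40 ≤ 3003 → k ≤ 3043 / 202 ≈ 15.06, so k = 15.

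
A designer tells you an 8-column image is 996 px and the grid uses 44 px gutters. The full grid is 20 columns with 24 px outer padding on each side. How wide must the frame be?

2604 px

8c + 7·44 = 996 → 8c = 688 → c = 86 px.
Adding margins, columns and gutters: 48 + 1720 + 836 = 2604 px.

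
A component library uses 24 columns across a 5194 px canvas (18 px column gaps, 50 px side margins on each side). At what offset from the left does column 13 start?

2606 px

Subtract both margins: 5194 − 2·50 = 5094 px.
Subtracting 23 column gaps of 18 leaves 4680 for 24 columns, so c = 195 px.
Each column+gutter stride is 213 px; 12 of them past the 50 px margin is 50 + 2556 = 2606 px.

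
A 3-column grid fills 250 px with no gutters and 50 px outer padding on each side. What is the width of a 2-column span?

100 px

Content width = 250 − 2·50 = 150 px.
3c = 150 → c = 50 px.
With no gutters, 2 columns span 2·50 = 100 px.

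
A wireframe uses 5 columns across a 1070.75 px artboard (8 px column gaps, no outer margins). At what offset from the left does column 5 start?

863 px

5c + 4·8 = 1070.75 → 5c = 1038.75 → c = 207.75 px.
Before column 5: 4 columns + 4 column gaps.
Offset = 4·(207.75 + 8) = 4·215.75 = 863 px.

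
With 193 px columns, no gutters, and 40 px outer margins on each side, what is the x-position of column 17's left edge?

Before column 17: the margin + 16 columns + 16 gutters.
Offset = 40 + 16·(193 + 0) = 40 + 3088 = 3128 px.

3128 px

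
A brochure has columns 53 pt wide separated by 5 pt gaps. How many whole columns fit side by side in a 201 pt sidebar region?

3 columns

3 columns: 3·53 + 2·5 = 169 pt ≤ 201.
4 columns: 227 pt > 201. So 3.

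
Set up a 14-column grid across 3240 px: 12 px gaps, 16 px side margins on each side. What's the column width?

218 px

Take off 32 px of margins, leaving 3208 px.
14c + 13·12 = 3208 → 14c = 3052 → c = 218 px.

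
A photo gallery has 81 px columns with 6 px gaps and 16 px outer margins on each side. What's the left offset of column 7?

538 px

Each column+gutter stride is 87 px; 6 of them past the 16 px margin is 16 + 522 = 538 px.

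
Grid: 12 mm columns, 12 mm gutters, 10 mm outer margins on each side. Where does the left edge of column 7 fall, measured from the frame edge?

Each column+gutter stride is 24 mm; 6 of them past the 10 mm margin is 10 + 144 = 154 mm.

154 mm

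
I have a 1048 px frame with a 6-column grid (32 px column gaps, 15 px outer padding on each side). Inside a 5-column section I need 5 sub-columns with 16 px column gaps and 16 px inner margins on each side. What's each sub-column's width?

149.4 px

Subtract both margins: 1048 − 2·15 = 1018 px.
Subtracting 5 column gaps of 32 leaves 858 for 6 columns, so c = 143 px.
Span of 5: 5·143 + 4·32 = 715 + 128 = 843 px.
Inner content = 843 − 2·16 = 811 px.
5 columns + 4 column gaps: 5d + 4·16 = 811.
5d = 811 − 64 = 747, so d = 149.4 px.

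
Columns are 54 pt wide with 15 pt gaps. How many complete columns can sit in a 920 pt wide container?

Each extra column adds 54 + 15 = 69 pt.
(920 + 15) / 69 = 13.55, so 13 columns fit.

13 columns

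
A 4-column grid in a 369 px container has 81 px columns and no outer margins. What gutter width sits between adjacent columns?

Columns use 324 px, leaving 45 px across 3 gutters = 15 px each.

15 px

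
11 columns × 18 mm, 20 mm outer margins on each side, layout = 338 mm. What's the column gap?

10 mm

Subtract both margins: 338 − 2·20 = 298 mm.
11·18 + 10g = 298 → 10g = 100 → g = 10 mm.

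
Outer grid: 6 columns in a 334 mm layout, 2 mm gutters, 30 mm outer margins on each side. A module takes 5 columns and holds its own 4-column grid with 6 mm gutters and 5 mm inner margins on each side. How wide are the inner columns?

50 mm

Subtract both margins: 334 − 2·30 = 274 mm.
6c + 5·2 = 274 → 6c = 264 → c = 44 mm.
5 columns plus 4 gutters: 220 + 8 = 228 mm.
Inner content = 228 − 2·5 = 218 mm.
Subtracting 3 gutters of 6 leaves 200 for 4 columns, so d = 50 mm.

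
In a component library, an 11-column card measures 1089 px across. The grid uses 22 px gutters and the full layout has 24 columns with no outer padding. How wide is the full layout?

2402 px

11c + 10·22 = 1089 → 11c = 869 → c = 79 px.
Layout = 24·79 + 23·22 = 1896 + 506 = 2402 px.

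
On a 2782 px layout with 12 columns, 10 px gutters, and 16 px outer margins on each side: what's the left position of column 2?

246 px

Content = 2782 − 2·16 = 2750 px.
12c + 11·10 = 2750 → 12c = 2640 → c = 220 px.
Before column 2: the margin + 1 column + 1 gutter.
Offset = 16 + 1·(220 + 10) = 16 + 230 = 246 px.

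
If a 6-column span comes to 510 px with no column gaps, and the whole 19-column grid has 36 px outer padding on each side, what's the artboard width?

With no column gaps, each column is 510/6 = 85 px.
Artboard = 2·36 + 19·85 = 72 + 1615 = 1687 px.

1687 px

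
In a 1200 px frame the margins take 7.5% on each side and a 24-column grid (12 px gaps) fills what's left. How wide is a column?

31 px

Margins: 7.5% × 1200 = 90 px each, so content = 1200 − 180 = 1020 px.
24c + 23·12 = 1020 → 24c = 744 → c = 31 px.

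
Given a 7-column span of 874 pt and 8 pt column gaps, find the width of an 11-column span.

1378 pt

Subtracting 6 column gaps of 8 leaves 826 for 7 columns, so c = 118 pt.
11 columns plus 10 column gaps: 1298 + 80 = 1378 pt.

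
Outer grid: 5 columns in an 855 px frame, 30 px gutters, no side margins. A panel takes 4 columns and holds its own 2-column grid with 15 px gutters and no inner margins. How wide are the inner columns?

Subtracting 4 gutters of 30 leaves 735 for 5 columns, so c = 147 px.
Span of 4: 4·147 + 3·30 = 588 + 90 = 678 px.
Subtracting 1 gutter of 15 leaves 663 for 2 columns, so d = 331.5 px.

331.5 px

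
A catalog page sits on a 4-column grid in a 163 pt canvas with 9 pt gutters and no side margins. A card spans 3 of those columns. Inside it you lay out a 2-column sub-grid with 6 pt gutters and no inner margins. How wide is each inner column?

4 columns + 3 gutters: 4c + 3·9 = 163.
4c = 163 − 27 = 136, so c = 34 pt.
3-column span = 3·34 + 2·9 = 120 pt.
2d + 1·6 = 120 → 2d = 114 → d = 57 pt.

57 pt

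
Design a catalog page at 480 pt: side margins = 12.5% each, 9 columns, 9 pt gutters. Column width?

32 pt

Margins: 12.5% × 480 = 60 pt each, so content = 480 − 120 = 360 pt.
Subtracting 8 gutters of 9 leaves 288 for 9 columns, so c = 32 pt.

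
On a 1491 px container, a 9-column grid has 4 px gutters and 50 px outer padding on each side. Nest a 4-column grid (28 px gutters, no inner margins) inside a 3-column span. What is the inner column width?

Subtract both margins: 1491 − 2·50 = 1391 px.
1391 − 8·4 = 1359; ÷9 gives c = 151 px.
Span of 3: 3·151 + 2·4 = 453 + 8 = 461 px.
Subtracting 3 gutters of 28 leaves 377 for 4 columns, so d = 94.25 px.

94.25 px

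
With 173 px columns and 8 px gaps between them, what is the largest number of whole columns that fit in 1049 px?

5 columns: 5·173 + 4·8 = 897 px ≤ 1049.
6 columns: 1078 px > 1049. So 5.

5 columns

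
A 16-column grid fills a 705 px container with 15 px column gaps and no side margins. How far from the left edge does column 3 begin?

705 − 15·15 = 480; ÷16 gives c = 30 px.
No margin, so column 3 starts at 2·(column + gutter) = 2·45 = 90 px.

90 px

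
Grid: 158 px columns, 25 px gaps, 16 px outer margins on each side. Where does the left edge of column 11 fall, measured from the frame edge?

1846 px

Each column+gutter stride is 183 px; 10 of them past the 16 px margin is 16 + 1830 = 1846 px.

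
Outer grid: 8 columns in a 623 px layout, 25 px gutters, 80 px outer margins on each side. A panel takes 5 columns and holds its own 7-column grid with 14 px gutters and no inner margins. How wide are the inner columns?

Subtract both margins: 623 − 2·80 = 463 px.
8c + 7·25 = 463 → 8c = 288 → c = 36 px.
5 columns plus 4 gutters: 180 + 100 = 280 px.
Subtracting 6 gutters of 14 leaves 196 for 7 columns, so d = 28 px.

28 px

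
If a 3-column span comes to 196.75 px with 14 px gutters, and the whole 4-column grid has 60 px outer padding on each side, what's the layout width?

387 px

3 columns + 2 gutters: 3c + 2·14 = 196.75.
3c = 196.75 − 28 = 168.75, so c = 56.25 px.
Layout = 2·60 + 4·56.25 + 3·14 = 120 + 225 + 42 = 387 px.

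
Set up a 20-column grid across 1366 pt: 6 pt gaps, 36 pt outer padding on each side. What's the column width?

Subtract both margins: 1366 − 2·36 = 1294 pt.
20c + 19·6 = 1294 → 20c = 1180 → c = 59 pt.

59 pt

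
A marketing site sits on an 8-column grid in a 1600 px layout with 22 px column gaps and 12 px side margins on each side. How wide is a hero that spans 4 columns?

Content width = 1600 − 2·12 = 1576 px.
Subtracting 7 column gaps of 22 leaves 1422 for 8 columns, so c = 177.75 px.
4-column span = 4·177.75 + 3·22 = 777 px.

777 px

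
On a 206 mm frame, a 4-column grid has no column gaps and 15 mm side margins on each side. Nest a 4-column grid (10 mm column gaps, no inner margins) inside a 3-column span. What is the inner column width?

25.5 mm

Subtract both margins: 206 − 2·15 = 176 mm.
176 / 4 = 44 mm per column.
3-column span = 3·44 = 132 mm.
4d + 3·10 = 132 → 4d = 102 → d = 25.5 mm.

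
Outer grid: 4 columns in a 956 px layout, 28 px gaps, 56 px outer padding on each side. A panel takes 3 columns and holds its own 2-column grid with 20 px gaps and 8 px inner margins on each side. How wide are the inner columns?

Outer content = 956 − 2·56 = 844 px.
4c + 3·28 = 844 → 4c = 760 → c = 190 px.
Span of 3: 3·190 + 2·28 = 570 + 56 = 626 px.
Inner content = 626 − 2·8 = 610 px.
Subtracting 1 gap of 20 leaves 590 for 2 columns, so d = 295 px.

295 px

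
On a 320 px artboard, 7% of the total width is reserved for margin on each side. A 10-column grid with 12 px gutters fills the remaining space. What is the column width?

16.72 px

320 × (1 − 2·7%) = 320 × 86% = 275.2 px for the columns.
275.2 − 9·12 = 167.2; ÷10 gives c = 16.72 px.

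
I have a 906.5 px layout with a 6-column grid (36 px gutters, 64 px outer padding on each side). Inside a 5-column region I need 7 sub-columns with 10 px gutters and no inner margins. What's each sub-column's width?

83.25 px

Outer content = 906.5 − 2·64 = 778.5 px.
778.5 − 5·36 = 598.5; ÷6 gives c = 99.75 px.
5-column span = 5·99.75 + 4·36 = 642.75 px.
Subtracting 6 gutters of 10 leaves 582.75 for 7 columns, so d = 83.25 px.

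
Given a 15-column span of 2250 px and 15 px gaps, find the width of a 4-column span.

15 columns + 14 gaps: 15c + 14·15 = 2250.
15c = 2250 − 210 = 2040, so c = 136 px.
4-column span = 4·136 + 3·15 = 589 px.

589 px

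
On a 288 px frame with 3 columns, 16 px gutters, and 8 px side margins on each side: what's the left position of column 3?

200 px

Inside the margins: 288 − 16 = 272 px.
3c + 2·16 = 272 → 3c = 240 → c = 80 px.
Each column+gutter stride is 96 px; 2 of them past the 8 px margin is 8 + 192 = 200 px.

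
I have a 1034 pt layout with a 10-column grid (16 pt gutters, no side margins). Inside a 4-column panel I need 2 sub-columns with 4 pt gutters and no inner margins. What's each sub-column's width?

10 columns + 9 gutters: 10c + 9·16 = 1034.
10c = 1034 − 144 = 890, so c = 89 pt.
4 columns plus 3 gutters: 356 + 48 = 404 pt.
Subtracting 1 gutter of 4 leaves 400 for 2 columns, so d = 200 pt.

200 pt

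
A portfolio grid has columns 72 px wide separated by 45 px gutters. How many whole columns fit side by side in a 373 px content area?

3 columns: 3·72 + 2·45 = 306 px ≤ 373.
4 columns: 423 px > 373. So 3.

3 columns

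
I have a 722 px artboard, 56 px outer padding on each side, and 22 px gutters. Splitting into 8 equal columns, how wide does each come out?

Content width = 722 − 2·56 = 610 px.
610 − 7·22 = 456; ÷8 gives c = 57 px.

57 px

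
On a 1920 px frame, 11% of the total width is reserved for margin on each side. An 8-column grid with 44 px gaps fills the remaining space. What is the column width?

Margins: 11% × 1920 = 211.2 px each, so content = 1920 − 422.4 = 1497.6 px.
8c + 7·44 = 1497.6 → 8c = 1189.6 → c = 148.7 px.

148.7 px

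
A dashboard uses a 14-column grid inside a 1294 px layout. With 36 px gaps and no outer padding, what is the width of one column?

59 px

1294 − 13·36 = 826; ÷14 gives c = 59 px.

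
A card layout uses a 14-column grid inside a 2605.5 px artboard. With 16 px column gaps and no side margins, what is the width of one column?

171.25 px

14 columns + 13 column gaps: 14c + 13·16 = 2605.5.
14c = 2605.5 − 208 = 2397.5, so c = 171.25 px.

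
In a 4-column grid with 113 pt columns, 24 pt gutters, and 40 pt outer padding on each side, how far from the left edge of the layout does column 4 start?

Each column+gutter stride is 137 pt; 3 of them past the 40 pt margin is 40 + 411 = 451 pt.

451 pt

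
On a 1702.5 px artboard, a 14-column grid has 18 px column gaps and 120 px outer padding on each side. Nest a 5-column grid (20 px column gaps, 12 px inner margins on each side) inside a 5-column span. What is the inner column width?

Subtract both margins: 1702.5 − 2·120 = 1462.5 px.
1462.5 − 13·18 = 1228.5; ÷14 gives c = 87.75 px.
Span of 5: 5·87.75 + 4·18 = 438.75 + 72 = 510.75 px.
Inner content = 510.75 − 2·12 = 486.75 px.
5d + 4·20 = 486.75 → 5d = 406.75 → d = 81.35 px.

81.35 px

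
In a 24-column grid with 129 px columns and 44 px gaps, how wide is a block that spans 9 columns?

9-column span = 9·129 + 8·44 = 1513 px.

1513 px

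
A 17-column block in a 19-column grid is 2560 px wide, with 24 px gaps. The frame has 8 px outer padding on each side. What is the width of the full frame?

17 columns + 16 gaps: 17c + 16·24 = 2560.
17c = 2560 − 384 = 2176, so c = 128 px.
Frame = 2·8 + 19·128 + 18·24 = 16 + 2432 + 432 = 2880 px.

2880 px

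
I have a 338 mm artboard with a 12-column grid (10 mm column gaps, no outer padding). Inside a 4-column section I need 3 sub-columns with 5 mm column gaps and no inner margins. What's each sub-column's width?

12c + 11·10 = 338 → 12c = 228 → c = 19 mm.
4 columns plus 3 column gaps: 76 + 30 = 106 mm.
Subtracting 2 column gaps of 5 leaves 96 for 3 columns, so d = 32 mm.

32 mm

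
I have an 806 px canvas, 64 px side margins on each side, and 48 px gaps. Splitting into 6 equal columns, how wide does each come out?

Subtract both margins: 806 − 2·64 = 678 px.
Subtracting 5 gaps of 48 leaves 438 for 6 columns, so c = 73 px.

73 px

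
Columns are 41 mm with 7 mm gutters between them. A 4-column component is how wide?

4 columns plus 3 gutters: 164 + 21 = 185 mm.

185 mm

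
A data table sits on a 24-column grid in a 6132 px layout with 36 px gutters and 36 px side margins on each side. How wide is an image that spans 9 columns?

Subtract both margins: 6132 − 2·36 = 6060 px.
6060 − 23·36 = 5232; ÷24 gives c = 218 px.
9 columns plus 8 gutters: 1962 + 288 = 2250 px.

2250 px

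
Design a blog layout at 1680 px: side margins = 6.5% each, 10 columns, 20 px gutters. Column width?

128.16 px

Margins: 6.5% × 1680 = 109.2 px each, so content = 1680 − 218.4 = 1461.6 px.
10c + 9·20 = 1461.6 → 10c = 1281.6 → c = 128.16 px.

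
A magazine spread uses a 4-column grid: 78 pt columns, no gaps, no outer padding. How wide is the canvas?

Canvas = 4·78 = 312 = 312 pt.

312 pt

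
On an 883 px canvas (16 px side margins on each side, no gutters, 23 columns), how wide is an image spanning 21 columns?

Inside the margins: 883 − 32 = 851 px.
With no gutters, each column is 851/23 = 37 px.
21-column span = 21·37 = 777 px.

777 px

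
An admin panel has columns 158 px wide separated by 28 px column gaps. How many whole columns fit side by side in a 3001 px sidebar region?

16 columns

16 columns: 16·158 + 15·28 = 2948 px ≤ 3001.
17 columns: 3134 px > 3001. So 16.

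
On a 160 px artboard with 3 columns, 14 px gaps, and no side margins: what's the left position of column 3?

Subtracting 2 gaps of 14 leaves 132 for 3 columns, so c = 44 px.
No margin, so column 3 starts at 2·(column + gutter) = 2·58 = 116 px.

116 px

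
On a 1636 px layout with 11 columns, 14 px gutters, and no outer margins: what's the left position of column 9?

1200 px

Subtracting 10 gutters of 14 leaves 1496 for 11 columns, so c = 136 px.
Each column+gutter stride is 150 px; with no margin, 8 of them is 1200 px.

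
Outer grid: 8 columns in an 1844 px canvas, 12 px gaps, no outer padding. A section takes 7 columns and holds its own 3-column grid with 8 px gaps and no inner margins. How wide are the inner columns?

532 px

1844 − 7·12 = 1760; ÷8 gives c = 220 px.
7-column span = 7·220 + 6·12 = 1612 px.
Subtracting 2 gaps of 8 leaves 1596 for 3 columns, so d = 532 px.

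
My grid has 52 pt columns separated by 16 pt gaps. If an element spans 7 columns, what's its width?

7-column span = 7·52 + 6·16 = 460 pt.

460 pt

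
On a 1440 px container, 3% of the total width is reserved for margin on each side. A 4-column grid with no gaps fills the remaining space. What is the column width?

338.4 px

1440 × (1 − 2·3%) = 1440 × 94% = 1353.6 px for the columns.
4c = 1353.6 → c = 338.4 px.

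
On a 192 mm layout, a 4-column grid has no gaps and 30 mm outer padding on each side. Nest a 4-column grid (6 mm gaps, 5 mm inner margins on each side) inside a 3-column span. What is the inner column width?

Outer content = 192 − 2·30 = 132 mm.
4c = 132 → c = 33 mm.
With no gaps, 3 columns span 3·33 = 99 mm.
Inner content = 99 − 2·5 = 89 mm.
89 − 3·6 = 71; ÷4 gives d = 17.75 mm.

17.75 mm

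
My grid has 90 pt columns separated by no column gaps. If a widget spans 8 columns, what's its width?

8-column span = 8·90 = 720 pt.

720 pt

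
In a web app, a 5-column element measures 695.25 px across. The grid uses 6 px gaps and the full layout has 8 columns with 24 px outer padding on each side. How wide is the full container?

1164 px

695.25 − 4·6 = 671.25; ÷5 gives c = 134.25 px.
Total width: 2·24 + 8·134.25 + 7·6 = 1164 px.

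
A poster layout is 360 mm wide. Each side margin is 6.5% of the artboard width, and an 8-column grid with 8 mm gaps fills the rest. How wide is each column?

32.15 mm

Margins: 6.5% × 360 = 23.4 mm each, so content = 360 − 46.8 = 313.2 mm.
8 columns + 7 gaps: 8c + 7·8 = 313.2.
8c = 313.2 − 56 = 257.2, so c = 32.15 mm.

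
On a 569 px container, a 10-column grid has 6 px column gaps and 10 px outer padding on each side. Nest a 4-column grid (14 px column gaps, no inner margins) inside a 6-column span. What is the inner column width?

Subtract both margins: 569 − 2·10 = 549 px.
Subtracting 9 column gaps of 6 leaves 495 for 10 columns, so c = 49.5 px.
Span of 6: 6·49.5 + 5·6 = 297 + 30 = 327 px.
4d + 3·14 = 327 → 4d = 285 → d = 71.25 px.

71.25 px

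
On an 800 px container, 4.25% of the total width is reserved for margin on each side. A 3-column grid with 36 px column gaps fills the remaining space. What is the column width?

800 × (1 − 2·4.25%) = 800 × 91.5% = 732 px for the columns.
3 columns + 2 column gaps: 3c + 2·36 = 732.
3c = 732 − 72 = 660, so c = 220 px.

220 px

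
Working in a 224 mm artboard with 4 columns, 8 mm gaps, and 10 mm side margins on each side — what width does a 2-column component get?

Take off 20 mm of margins, leaving 204 mm.
Subtracting 3 gaps of 8 leaves 180 for 4 columns, so c = 45 mm.
2-column span = 2·45 + 1·8 = 98 mm.

98 mm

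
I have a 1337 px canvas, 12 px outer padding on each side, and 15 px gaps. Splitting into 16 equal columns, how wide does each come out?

68 px

Content width = 1337 − 2·12 = 1313 px.
Subtracting 15 gaps of 15 leaves 1088 for 16 columns, so c = 68 px.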